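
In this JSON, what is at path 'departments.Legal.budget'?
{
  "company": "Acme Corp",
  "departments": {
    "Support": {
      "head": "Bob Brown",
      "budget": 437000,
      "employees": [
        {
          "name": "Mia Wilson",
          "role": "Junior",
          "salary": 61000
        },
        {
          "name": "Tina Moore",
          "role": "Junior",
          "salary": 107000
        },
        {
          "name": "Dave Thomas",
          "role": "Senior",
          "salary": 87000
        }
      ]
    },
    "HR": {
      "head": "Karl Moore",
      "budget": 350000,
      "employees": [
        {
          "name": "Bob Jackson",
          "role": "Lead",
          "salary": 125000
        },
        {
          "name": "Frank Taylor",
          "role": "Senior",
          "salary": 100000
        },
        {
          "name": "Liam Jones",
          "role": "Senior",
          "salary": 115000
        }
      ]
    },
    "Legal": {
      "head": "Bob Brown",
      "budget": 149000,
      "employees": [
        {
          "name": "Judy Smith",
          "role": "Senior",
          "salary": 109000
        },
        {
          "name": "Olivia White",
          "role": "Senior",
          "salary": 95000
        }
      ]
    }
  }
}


Path: departments.Legal.budget

Navigate:
  -> departments
  -> Legal
  -> budget = 149000

149000


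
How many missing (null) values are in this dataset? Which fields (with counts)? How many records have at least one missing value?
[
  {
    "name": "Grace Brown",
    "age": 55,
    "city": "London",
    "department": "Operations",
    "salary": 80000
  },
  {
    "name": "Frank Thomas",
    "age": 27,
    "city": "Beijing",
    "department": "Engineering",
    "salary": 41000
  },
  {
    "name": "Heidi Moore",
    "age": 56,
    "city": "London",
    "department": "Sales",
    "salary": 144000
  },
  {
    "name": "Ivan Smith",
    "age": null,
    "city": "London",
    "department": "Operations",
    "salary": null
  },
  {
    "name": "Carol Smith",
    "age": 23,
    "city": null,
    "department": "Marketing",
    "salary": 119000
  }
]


Checking for missing (null) values in 5 records:

  Grace Brown: complete
  Frank Thomas: complete
  Heidi Moore: complete
  Ivan Smith: age, salary
  Carol Smith: city

Per field:
  name: 0 missing
  age: 1 missing
  city: 1 missing
  department: 0 missing
  salary: 1 missing

Total missing values: 3
Records with any missing: 2

3 missing values (age: 1, city: 1, salary: 1); 2 incomplete records


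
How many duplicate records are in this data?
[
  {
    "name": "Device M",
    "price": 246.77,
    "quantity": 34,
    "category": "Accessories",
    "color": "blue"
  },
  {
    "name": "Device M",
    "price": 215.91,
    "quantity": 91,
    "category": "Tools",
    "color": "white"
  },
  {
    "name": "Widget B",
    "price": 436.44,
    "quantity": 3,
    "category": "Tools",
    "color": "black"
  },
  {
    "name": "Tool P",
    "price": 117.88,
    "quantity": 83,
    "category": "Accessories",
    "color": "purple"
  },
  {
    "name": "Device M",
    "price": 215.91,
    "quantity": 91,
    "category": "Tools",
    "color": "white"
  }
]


Checking 5 records for duplicates:

  Row 1: Device M ($246.77, qty 34)
  Row 2: Device M ($215.91, qty 91)
  Row 3: Widget B ($436.44, qty 3)
  Row 4: Tool P ($117.88, qty 83)
  Row 5: Device M ($215.91, qty 91) <-- DUPLICATE

Duplicates found: 1
Unique records: 4

1 duplicates, 4 unique


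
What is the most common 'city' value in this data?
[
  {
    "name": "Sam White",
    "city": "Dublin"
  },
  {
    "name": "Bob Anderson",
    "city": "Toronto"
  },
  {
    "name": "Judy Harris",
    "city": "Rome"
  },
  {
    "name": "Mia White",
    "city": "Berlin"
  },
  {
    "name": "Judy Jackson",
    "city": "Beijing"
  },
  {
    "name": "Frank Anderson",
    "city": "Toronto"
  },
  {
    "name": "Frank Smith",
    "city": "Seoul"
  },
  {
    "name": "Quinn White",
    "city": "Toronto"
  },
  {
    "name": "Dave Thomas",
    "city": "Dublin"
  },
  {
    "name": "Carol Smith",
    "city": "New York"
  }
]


Counting 'city' values across 10 records:

  Toronto: 3 ###
  Dublin: 2 ##
  Rome: 1 #
  Berlin: 1 #
  Beijing: 1 #
  Seoul: 1 #
  New York: 1 #

Most common: Toronto (3 times)

Toronto (3 times)


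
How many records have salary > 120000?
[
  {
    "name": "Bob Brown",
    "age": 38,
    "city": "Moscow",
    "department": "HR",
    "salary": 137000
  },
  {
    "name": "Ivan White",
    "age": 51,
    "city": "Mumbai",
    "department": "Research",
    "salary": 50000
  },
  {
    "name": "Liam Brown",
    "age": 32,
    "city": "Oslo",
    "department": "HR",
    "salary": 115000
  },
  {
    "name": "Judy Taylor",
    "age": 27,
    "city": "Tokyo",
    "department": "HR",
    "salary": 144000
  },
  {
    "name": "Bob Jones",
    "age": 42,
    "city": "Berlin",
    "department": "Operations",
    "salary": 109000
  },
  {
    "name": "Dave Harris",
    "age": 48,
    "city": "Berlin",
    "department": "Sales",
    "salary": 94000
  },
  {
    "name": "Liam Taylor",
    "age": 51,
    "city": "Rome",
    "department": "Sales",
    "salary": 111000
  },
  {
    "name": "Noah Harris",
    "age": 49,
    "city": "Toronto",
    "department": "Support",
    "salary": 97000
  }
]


Data: 8 records
Condition: salary > 120000

Checking each record:
  Bob Brown: 137000 MATCH
  Ivan White: 50000
  Liam Brown: 115000
  Judy Taylor: 144000 MATCH
  Bob Jones: 109000
  Dave Harris: 94000
  Liam Taylor: 111000
  Noah Harris: 97000

Count: 2

2


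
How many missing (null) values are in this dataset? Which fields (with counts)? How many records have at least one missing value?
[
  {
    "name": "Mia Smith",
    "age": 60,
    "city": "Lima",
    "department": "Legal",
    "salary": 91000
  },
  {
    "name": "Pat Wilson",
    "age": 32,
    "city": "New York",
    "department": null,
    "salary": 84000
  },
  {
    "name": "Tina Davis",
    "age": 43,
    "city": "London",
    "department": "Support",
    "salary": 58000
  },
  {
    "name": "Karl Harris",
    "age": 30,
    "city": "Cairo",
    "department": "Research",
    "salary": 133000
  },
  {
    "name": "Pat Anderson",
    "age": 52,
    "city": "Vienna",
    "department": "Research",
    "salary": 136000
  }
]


Checking for missing (null) values in 5 records:

  Mia Smith: complete
  Pat Wilson: department
  Tina Davis: complete
  Karl Harris: complete
  Pat Anderson: complete

Per field:
  name: 0 missing
  age: 0 missing
  city: 0 missing
  department: 1 missing
  salary: 0 missing

Total missing values: 1
Records with any missing: 1

1 missing values (department: 1); 1 incomplete records


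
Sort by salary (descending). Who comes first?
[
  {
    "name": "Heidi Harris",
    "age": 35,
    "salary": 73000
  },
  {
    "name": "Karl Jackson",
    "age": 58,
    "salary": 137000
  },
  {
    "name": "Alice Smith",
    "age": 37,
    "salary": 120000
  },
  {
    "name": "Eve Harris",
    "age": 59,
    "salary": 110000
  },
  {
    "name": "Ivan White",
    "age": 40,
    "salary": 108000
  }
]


Sort by: salary (descending)

Sorted order:
  1. Karl Jackson (salary = 137000)
  2. Alice Smith (salary = 120000)
  3. Eve Harris (salary = 110000)
  4. Ivan White (salary = 108000)
  5. Heidi Harris (salary = 73000)

First: Karl Jackson

Karl Jackson


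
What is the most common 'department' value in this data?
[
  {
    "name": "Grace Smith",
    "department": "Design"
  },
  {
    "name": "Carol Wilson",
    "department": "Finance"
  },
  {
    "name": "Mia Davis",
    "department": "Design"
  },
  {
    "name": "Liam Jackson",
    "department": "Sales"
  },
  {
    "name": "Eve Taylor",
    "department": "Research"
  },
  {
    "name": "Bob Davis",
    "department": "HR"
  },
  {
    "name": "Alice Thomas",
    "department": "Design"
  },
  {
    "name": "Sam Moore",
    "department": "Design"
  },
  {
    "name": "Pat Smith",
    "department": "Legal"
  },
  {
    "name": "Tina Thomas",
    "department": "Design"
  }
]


Counting 'department' values across 10 records:

  Design: 5 #####
  Finance: 1 #
  Sales: 1 #
  Research: 1 #
  HR: 1 #
  Legal: 1 #

Most common: Design (5 times)

Design (5 times)


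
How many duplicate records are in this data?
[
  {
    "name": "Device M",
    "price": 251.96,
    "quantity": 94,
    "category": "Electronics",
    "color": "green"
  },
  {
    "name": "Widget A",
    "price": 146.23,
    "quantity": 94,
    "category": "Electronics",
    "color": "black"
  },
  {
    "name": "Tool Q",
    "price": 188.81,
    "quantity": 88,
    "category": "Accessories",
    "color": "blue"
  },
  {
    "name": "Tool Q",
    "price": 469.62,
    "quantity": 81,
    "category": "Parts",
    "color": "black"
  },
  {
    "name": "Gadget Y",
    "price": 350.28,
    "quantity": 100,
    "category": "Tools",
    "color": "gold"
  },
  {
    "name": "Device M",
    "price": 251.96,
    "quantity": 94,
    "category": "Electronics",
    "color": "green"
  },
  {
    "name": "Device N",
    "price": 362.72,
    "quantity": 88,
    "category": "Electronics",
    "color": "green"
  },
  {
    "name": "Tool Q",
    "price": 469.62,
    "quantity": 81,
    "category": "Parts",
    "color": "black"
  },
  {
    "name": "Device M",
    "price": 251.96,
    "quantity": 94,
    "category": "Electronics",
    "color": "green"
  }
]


Checking 9 records for duplicates:

  Row 1: Device M ($251.96, qty 94)
  Row 2: Widget A ($146.23, qty 94)
  Row 3: Tool Q ($188.81, qty 88)
  Row 4: Tool Q ($469.62, qty 81)
  Row 5: Gadget Y ($350.28, qty 100)
  Row 6: Device M ($251.96, qty 94) <-- DUPLICATE
  Row 7: Device N ($362.72, qty 88)
  Row 8: Tool Q ($469.62, qty 81) <-- DUPLICATE
  Row 9: Device M ($251.96, qty 94) <-- DUPLICATE

Duplicates found: 3
Unique records: 6

3 duplicates, 6 unique


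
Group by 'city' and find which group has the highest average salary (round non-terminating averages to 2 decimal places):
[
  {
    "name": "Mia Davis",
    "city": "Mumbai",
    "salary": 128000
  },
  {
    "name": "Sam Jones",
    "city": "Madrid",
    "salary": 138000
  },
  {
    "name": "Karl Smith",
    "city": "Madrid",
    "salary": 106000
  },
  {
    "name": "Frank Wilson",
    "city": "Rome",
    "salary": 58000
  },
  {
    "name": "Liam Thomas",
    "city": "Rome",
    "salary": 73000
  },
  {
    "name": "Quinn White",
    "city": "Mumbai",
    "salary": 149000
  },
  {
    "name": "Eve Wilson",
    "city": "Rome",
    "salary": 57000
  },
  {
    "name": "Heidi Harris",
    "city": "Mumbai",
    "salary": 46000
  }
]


Group by: city

Groups:
  Madrid: 2 people, avg salary = 244000/2 = $122000
  Mumbai: 3 people, avg salary = 323000/3 ≈ $107666.67
  Rome: 3 people, avg salary = 188000/3 ≈ $62666.67

Highest average salary: Madrid ($122000)

Madrid ($122000)


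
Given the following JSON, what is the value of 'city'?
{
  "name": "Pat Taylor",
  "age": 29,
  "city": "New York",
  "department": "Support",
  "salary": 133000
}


Looking up field 'city'
Value: New York

New York


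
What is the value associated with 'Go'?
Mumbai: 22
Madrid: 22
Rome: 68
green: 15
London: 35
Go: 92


Looking up key 'Go'
Value: 92

92


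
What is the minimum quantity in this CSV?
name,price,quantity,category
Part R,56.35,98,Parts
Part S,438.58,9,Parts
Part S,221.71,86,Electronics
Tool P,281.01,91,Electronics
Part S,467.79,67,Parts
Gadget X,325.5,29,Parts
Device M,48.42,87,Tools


Computing minimum quantity:
Values: [98, 9, 86, 91, 67, 29, 87]
Min = 9

9


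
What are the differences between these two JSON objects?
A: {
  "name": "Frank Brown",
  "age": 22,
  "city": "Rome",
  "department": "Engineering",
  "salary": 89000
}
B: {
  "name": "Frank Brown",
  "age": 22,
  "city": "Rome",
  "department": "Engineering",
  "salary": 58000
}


Comparing each field (in key order):
  name: same
  age: same
  city: same
  department: same
  salary: DIFFERENT
Differences:
  salary: 89000 -> 58000

1 field(s) changed

1 change: salary


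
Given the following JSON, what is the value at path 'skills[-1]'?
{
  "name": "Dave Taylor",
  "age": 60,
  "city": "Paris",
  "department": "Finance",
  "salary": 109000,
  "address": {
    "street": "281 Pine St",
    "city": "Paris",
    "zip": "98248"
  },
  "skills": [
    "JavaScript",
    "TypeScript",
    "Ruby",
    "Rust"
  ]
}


Query: skills[-1]
Path: skills -> last element
Value: Rust

Rust


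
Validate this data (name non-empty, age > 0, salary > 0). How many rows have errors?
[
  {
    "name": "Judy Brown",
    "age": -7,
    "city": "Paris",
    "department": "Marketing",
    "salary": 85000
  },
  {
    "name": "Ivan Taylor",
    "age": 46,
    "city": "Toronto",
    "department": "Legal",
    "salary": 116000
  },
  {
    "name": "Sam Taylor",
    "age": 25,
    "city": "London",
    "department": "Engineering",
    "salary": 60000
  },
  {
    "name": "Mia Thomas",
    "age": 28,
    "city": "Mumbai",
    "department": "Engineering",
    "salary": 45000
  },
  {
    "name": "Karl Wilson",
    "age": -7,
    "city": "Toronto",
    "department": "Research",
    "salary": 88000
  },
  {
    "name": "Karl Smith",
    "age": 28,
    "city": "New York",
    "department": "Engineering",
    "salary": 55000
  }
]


Validating 6 records:
Rules: name non-empty, age > 0, salary > 0

  Row 1 (Judy Brown): negative age: -7
  Row 2 (Ivan Taylor): OK
  Row 3 (Sam Taylor): OK
  Row 4 (Mia Thomas): OK
  Row 5 (Karl Wilson): negative age: -7
  Row 6 (Karl Smith): OK

Total errors: 2

2 errors


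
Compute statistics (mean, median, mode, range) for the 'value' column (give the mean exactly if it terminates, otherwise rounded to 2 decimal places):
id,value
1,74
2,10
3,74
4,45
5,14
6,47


Data: [74, 10, 74, 45, 14, 47]
Count: 6
Sum: 264
Mean: 264/6 = 44
Sorted: [10, 14, 45, 47, 74, 74]
Median: 46.0
Mode: 74 (2 times)
Range: 74 - 10 = 64
Min: 10, Max: 74

mean=44, median=46.0, mode=74, range=64


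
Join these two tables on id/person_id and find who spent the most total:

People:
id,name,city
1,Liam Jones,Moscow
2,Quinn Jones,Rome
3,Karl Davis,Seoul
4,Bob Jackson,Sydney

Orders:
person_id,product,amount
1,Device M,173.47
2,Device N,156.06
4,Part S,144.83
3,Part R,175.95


Join on: people.id = orders.person_id

Joined rows:
  Liam Jones (Moscow) bought Device M for $173.47
  Quinn Jones (Rome) bought Device N for $156.06
  Bob Jackson (Sydney) bought Part S for $144.83
  Karl Davis (Seoul) bought Part R for $175.95

Total per person:
  Karl Davis: $175.95
  Liam Jones: $173.47
  Quinn Jones: $156.06
  Bob Jackson: $144.83

Top spender: Karl Davis ($175.95)

Karl Davis ($175.95)


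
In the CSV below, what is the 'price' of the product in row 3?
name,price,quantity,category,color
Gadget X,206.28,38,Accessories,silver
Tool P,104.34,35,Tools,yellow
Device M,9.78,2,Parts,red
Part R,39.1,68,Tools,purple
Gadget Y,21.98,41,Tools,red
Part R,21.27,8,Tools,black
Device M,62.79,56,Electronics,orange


Query: Row 3 ('Device M'), column 'price'
Value: 9.78

9.78


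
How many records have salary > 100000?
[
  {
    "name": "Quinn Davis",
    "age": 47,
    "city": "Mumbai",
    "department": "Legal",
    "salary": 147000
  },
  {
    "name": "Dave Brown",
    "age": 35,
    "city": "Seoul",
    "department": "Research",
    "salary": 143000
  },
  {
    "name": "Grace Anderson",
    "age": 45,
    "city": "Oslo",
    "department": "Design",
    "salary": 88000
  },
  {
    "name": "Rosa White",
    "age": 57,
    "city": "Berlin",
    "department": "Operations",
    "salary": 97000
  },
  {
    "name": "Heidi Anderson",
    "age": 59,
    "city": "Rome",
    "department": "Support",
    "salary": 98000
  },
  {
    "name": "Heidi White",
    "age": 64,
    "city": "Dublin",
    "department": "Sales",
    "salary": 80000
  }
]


Data: 6 records
Condition: salary > 100000

Checking each record:
  Quinn Davis: 147000 MATCH
  Dave Brown: 143000 MATCH
  Grace Anderson: 88000
  Rosa White: 97000
  Heidi Anderson: 98000
  Heidi White: 80000

Count: 2

2


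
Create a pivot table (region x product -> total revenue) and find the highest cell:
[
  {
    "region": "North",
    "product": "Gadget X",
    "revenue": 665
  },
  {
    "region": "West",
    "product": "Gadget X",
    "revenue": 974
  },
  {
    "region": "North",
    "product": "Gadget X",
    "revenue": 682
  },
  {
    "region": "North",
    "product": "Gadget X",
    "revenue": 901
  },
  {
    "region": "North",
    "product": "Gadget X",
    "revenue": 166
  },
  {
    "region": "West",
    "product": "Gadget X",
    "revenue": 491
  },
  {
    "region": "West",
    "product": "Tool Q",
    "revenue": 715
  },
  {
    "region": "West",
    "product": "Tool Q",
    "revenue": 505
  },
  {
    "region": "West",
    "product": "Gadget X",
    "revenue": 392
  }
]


Pivot: region (rows) x product (columns) -> total revenue

     Gadget X      Tool Q      
North         2414             0  
West          1857          1220  

Highest: North / Gadget X = $2414

North / Gadget X = $2414


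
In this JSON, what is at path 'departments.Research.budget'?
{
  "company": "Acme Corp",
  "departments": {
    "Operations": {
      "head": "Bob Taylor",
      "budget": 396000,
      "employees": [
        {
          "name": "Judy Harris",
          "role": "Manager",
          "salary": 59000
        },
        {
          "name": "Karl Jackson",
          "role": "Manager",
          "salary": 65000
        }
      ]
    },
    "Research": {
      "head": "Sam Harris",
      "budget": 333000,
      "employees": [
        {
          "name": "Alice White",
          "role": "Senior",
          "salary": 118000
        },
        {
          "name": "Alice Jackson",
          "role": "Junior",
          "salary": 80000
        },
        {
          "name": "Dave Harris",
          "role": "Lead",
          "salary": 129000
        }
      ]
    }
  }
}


Path: departments.Research.budget

Navigate:
  -> departments
  -> Research
  -> budget = 333000

333000


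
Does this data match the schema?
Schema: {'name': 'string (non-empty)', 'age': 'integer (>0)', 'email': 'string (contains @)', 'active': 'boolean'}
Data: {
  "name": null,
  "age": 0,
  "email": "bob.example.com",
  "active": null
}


Validating each field against schema:
  name: FAIL (null is not a string)
  age: FAIL (0 is not > 0)
  email: FAIL ("bob.example.com" does not contain @)
  active: FAIL (null is not a boolean)

Result: INVALID (4 errors: name, age, email, active)

INVALID (4 errors: name, age, email, active)


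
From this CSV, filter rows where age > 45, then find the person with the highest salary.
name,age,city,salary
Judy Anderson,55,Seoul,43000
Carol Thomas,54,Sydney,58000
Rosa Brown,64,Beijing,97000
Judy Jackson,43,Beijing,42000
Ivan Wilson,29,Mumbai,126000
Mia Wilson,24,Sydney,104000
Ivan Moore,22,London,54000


Filter: age > 45
Sort by: salary (descending)

Filtered records (3):
  Rosa Brown, age 64, salary $97000
  Carol Thomas, age 54, salary $58000
  Judy Anderson, age 55, salary $43000

Highest salary: Rosa Brown ($97000)

Rosa Brown


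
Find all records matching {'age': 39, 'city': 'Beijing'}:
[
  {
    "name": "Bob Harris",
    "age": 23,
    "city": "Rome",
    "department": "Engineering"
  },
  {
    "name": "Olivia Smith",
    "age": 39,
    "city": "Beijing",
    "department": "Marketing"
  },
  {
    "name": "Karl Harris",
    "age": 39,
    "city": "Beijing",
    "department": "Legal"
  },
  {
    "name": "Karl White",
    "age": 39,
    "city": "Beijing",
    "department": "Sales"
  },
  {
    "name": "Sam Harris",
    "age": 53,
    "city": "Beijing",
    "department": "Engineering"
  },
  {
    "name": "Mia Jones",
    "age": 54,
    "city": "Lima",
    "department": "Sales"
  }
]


Search criteria: {'age': 39, 'city': 'Beijing'}

Checking 6 records:
  Bob Harris: {age: 23, city: Rome}
  Olivia Smith: {age: 39, city: Beijing} <-- MATCH
  Karl Harris: {age: 39, city: Beijing} <-- MATCH
  Karl White: {age: 39, city: Beijing} <-- MATCH
  Sam Harris: {age: 53, city: Beijing}
  Mia Jones: {age: 54, city: Lima}

Matches: ["Olivia Smith", "Karl Harris", "Karl White"]

["Olivia Smith", "Karl Harris", "Karl White"]


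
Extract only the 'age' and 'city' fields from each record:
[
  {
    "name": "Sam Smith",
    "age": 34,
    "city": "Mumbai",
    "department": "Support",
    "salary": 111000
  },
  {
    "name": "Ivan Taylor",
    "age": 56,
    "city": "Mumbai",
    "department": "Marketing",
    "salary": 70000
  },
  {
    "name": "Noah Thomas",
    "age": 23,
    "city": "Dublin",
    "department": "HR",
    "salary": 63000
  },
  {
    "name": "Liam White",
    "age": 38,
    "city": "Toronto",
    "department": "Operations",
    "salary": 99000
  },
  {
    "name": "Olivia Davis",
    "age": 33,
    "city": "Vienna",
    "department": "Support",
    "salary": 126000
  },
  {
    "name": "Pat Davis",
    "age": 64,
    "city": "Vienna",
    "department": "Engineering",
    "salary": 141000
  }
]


Original: 6 records with fields: name, age, city, department, salary
Keep: ['age', 'city']
Drop: ['name', 'department', 'salary']
Result: 6 records, 2 fields each

[
  {
    "age": 34,
    "city": "Mumbai"
  },
  {
    "age": 56,
    "city": "Mumbai"
  },
  {
    "age": 23,
    "city": "Dublin"
  },
  {
    "age": 38,
    "city": "Toronto"
  },
  {
    "age": 33,
    "city": "Vienna"
  },
  {
    "age": 64,
    "city": "Vienna"
  }
]


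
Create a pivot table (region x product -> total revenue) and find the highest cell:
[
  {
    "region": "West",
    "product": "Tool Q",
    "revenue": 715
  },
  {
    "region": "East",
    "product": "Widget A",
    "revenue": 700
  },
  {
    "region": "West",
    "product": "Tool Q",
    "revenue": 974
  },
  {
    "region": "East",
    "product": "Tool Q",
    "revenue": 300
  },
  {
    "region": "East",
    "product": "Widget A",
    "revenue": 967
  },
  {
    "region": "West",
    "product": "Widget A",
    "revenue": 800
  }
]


Pivot: region (rows) x product (columns) -> total revenue

     Tool Q        Widget A    
East           300          1667  
West          1689           800  

Highest: West / Tool Q = $1689

West / Tool Q = $1689


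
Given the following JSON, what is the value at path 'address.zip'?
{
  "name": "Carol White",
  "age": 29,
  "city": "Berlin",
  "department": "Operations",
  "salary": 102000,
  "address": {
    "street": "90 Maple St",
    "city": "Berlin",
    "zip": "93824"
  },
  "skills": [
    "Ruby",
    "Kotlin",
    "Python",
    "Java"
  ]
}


Query: address.zip
Path: address -> zip
Value: 93824

93824


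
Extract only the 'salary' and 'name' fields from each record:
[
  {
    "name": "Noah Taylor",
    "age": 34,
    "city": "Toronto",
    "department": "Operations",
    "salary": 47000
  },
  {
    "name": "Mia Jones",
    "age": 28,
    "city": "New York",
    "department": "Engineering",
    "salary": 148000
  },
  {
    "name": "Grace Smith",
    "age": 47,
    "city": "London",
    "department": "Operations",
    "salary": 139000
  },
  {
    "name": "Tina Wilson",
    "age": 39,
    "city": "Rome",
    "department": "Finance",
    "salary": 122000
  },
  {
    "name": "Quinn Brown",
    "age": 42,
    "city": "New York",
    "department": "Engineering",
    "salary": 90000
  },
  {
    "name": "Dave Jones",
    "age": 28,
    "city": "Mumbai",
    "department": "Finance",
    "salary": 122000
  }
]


Original: 6 records with fields: name, age, city, department, salary
Keep: ['salary', 'name']
Drop: ['age', 'city', 'department']
Result: 6 records, 2 fields each

[
  {
    "salary": 47000,
    "name": "Noah Taylor"
  },
  {
    "salary": 148000,
    "name": "Mia Jones"
  },
  {
    "salary": 139000,
    "name": "Grace Smith"
  },
  {
    "salary": 122000,
    "name": "Tina Wilson"
  },
  {
    "salary": 90000,
    "name": "Quinn Brown"
  },
  {
    "salary": 122000,
    "name": "Dave Jones"
  }
]


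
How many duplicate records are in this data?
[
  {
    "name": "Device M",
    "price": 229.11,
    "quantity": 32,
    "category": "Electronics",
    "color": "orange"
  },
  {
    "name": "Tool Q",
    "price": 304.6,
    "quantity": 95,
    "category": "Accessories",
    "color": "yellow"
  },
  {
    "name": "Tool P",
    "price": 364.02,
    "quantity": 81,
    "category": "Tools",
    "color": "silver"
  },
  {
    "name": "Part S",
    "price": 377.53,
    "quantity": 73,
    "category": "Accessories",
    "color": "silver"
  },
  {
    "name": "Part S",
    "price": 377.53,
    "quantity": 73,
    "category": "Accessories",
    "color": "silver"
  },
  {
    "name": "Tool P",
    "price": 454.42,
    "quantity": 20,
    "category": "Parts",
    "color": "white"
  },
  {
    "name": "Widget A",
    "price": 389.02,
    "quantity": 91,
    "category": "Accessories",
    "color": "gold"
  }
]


Checking 7 records for duplicates:

  Row 1: Device M ($229.11, qty 32)
  Row 2: Tool Q ($304.6, qty 95)
  Row 3: Tool P ($364.02, qty 81)
  Row 4: Part S ($377.53, qty 73)
  Row 5: Part S ($377.53, qty 73) <-- DUPLICATE
  Row 6: Tool P ($454.42, qty 20)
  Row 7: Widget A ($389.02, qty 91)

Duplicates found: 1
Unique records: 6

1 duplicates, 6 unique


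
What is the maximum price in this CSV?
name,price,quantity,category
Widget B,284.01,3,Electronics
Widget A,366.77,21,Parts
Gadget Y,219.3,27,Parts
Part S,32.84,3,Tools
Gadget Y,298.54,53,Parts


Computing maximum price:
Values: [284.01, 366.77, 219.3, 32.84, 298.54]
Max = 366.77

366.77


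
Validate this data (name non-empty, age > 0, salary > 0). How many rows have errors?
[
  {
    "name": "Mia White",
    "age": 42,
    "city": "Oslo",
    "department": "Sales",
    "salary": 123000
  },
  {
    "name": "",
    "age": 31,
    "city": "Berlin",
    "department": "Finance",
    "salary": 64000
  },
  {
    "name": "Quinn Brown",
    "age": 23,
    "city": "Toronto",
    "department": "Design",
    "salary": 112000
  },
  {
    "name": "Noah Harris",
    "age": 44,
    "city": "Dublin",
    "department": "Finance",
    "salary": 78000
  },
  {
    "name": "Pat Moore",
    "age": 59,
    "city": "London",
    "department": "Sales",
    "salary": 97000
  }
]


Validating 5 records:
Rules: name non-empty, age > 0, salary > 0

  Row 1 (Mia White): OK
  Row 2 (???): empty name
  Row 3 (Quinn Brown): OK
  Row 4 (Noah Harris): OK
  Row 5 (Pat Moore): OK

Total errors: 1

1 errors


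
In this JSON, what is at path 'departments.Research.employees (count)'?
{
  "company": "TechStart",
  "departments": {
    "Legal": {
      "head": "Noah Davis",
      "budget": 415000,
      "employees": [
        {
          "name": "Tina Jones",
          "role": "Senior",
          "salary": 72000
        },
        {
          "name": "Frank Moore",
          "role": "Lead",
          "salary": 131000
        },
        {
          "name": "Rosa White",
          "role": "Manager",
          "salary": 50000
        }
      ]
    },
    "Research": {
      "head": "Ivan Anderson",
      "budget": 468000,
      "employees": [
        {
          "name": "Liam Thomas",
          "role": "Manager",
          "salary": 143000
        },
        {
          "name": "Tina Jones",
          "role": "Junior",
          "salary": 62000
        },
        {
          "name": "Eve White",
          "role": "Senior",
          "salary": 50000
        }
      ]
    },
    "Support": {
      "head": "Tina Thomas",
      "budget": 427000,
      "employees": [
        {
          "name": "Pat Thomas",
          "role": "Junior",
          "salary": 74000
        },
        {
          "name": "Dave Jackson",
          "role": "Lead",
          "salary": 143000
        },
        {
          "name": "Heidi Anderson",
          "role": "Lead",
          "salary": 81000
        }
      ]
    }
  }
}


Path: departments.Research.employees (count)

Navigate:
  -> departments
  -> Research
  -> employees (array, length 3)

3


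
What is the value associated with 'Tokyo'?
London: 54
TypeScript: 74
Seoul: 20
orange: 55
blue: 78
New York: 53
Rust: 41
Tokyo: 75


Looking up key 'Tokyo'
Value: 75

75


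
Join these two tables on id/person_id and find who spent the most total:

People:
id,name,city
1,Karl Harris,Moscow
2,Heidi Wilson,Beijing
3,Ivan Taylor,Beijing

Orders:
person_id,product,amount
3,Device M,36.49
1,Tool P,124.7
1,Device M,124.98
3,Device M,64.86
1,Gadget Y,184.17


Join on: people.id = orders.person_id

Joined rows:
  Ivan Taylor (Beijing) bought Device M for $36.49
  Karl Harris (Moscow) bought Tool P for $124.7
  Karl Harris (Moscow) bought Device M for $124.98
  Ivan Taylor (Beijing) bought Device M for $64.86
  Karl Harris (Moscow) bought Gadget Y for $184.17

Total per person:
  Karl Harris: $433.85
  Ivan Taylor: $101.35

Top spender: Karl Harris ($433.85)

Karl Harris ($433.85)


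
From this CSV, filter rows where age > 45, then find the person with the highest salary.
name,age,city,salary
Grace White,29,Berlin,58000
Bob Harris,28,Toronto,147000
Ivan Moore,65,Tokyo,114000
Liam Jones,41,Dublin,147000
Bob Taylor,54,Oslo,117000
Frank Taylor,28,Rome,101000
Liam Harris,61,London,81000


Filter: age > 45
Sort by: salary (descending)

Filtered records (3):
  Bob Taylor, age 54, salary $117000
  Ivan Moore, age 65, salary $114000
  Liam Harris, age 61, salary $81000

Highest salary: Bob Taylor ($117000)

Bob Taylor


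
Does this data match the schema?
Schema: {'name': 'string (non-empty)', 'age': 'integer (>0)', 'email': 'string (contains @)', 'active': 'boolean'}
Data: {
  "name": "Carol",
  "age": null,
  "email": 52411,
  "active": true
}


Validating each field against schema:
  name: OK (non-empty string)
  age: FAIL (null is not an integer)
  email: FAIL (52411 is not a string)
  active: OK (boolean)

Result: INVALID (2 errors: age, email)

INVALID (2 errors: age, email)


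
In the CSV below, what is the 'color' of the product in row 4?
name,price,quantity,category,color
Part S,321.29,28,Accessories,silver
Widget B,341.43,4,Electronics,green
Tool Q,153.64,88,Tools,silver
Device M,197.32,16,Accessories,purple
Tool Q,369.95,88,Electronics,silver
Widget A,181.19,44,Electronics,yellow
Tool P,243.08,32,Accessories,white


Query: Row 4 ('Device M'), column 'color'
Value: purple

purple


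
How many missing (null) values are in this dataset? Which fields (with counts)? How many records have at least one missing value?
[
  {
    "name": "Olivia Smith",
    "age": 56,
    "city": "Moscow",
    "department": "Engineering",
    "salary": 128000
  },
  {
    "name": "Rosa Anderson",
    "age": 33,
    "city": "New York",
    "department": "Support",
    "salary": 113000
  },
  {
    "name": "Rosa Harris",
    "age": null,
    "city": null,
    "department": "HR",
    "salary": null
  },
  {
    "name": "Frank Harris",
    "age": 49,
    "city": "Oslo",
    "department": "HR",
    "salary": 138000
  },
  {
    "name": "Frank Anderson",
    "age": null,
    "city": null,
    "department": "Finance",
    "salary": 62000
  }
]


Checking for missing (null) values in 5 records:

  Olivia Smith: complete
  Rosa Anderson: complete
  Rosa Harris: age, city, salary
  Frank Harris: complete
  Frank Anderson: age, city

Per field:
  name: 0 missing
  age: 2 missing
  city: 2 missing
  department: 0 missing
  salary: 1 missing

Total missing values: 5
Records with any missing: 2

5 missing values (age: 2, city: 2, salary: 1); 2 incomplete records


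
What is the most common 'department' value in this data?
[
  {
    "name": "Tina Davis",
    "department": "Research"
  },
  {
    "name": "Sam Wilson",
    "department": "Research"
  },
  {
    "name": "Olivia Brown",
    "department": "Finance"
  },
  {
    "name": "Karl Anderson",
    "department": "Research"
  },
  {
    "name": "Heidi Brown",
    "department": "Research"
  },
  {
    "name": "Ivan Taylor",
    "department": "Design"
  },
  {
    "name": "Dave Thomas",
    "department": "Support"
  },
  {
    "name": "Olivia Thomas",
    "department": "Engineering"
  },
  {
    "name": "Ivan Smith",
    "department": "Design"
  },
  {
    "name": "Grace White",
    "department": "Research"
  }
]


Counting 'department' values across 10 records:

  Research: 5 #####
  Design: 2 ##
  Finance: 1 #
  Support: 1 #
  Engineering: 1 #

Most common: Research (5 times)

Research (5 times)


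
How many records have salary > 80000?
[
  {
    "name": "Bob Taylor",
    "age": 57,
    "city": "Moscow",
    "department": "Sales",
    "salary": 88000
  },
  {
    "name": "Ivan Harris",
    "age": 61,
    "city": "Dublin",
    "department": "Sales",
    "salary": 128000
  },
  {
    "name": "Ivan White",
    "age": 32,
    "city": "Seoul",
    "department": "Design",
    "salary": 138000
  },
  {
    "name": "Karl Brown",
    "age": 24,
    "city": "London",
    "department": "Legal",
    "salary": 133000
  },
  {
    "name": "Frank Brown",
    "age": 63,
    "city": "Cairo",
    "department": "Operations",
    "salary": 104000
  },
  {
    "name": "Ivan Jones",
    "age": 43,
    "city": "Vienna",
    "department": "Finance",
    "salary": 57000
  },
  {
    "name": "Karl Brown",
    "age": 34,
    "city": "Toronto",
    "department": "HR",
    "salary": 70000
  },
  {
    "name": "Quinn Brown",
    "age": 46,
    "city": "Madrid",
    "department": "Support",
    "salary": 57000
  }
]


Data: 8 records
Condition: salary > 80000

Checking each record:
  Bob Taylor: 88000 MATCH
  Ivan Harris: 128000 MATCH
  Ivan White: 138000 MATCH
  Karl Brown: 133000 MATCH
  Frank Brown: 104000 MATCH
  Ivan Jones: 57000
  Karl Brown: 70000
  Quinn Brown: 57000

Count: 5

5


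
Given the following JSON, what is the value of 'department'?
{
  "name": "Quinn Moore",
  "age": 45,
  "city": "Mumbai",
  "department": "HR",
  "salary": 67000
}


Looking up field 'department'
Value: HR

HR


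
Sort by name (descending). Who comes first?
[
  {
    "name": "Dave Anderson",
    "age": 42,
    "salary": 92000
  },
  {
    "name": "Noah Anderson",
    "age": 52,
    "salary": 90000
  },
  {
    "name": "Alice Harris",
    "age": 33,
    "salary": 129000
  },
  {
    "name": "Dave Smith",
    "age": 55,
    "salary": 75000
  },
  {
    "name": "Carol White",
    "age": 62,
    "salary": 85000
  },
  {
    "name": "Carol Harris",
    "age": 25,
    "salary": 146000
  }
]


Sort by: name (descending)

Sorted order:
  1. Noah Anderson (name = Noah Anderson)
  2. Dave Smith (name = Dave Smith)
  3. Dave Anderson (name = Dave Anderson)
  4. Carol White (name = Carol White)
  5. Carol Harris (name = Carol Harris)
  6. Alice Harris (name = Alice Harris)

First: Noah Anderson

Noah Anderson


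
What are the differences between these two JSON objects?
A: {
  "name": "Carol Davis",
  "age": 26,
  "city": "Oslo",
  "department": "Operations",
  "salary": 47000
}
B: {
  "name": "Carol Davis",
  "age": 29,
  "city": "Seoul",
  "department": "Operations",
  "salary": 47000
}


Comparing each field (in key order):
  name: same
  age: DIFFERENT
  city: DIFFERENT
  department: same
  salary: same
Differences:
  age: 26 -> 29
  city: Oslo -> Seoul

2 field(s) changed

2 changes: age, city


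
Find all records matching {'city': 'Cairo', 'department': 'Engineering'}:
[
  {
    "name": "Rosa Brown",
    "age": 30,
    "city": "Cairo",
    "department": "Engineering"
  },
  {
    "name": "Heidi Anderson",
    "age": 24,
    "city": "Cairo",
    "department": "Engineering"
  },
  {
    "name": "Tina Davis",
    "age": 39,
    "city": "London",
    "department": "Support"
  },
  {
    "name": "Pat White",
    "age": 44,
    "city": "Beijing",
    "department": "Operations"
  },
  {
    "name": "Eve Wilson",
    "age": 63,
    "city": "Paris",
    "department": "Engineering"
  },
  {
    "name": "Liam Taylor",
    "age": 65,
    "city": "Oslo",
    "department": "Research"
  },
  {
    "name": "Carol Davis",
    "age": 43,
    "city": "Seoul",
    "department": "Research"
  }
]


Search criteria: {'city': 'Cairo', 'department': 'Engineering'}

Checking 7 records:
  Rosa Brown: {city: Cairo, department: Engineering} <-- MATCH
  Heidi Anderson: {city: Cairo, department: Engineering} <-- MATCH
  Tina Davis: {city: London, department: Support}
  Pat White: {city: Beijing, department: Operations}
  Eve Wilson: {city: Paris, department: Engineering}
  Liam Taylor: {city: Oslo, department: Research}
  Carol Davis: {city: Seoul, department: Research}

Matches: ["Rosa Brown", "Heidi Anderson"]

["Rosa Brown", "Heidi Anderson"]


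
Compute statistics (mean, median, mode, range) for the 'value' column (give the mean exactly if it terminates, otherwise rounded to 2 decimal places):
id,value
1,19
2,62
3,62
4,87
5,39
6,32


Data: [19, 62, 62, 87, 39, 32]
Count: 6
Sum: 301
Mean: 301/6 ≈ 50.17 (rounded to 2 decimal places)
Sorted: [19, 32, 39, 62, 62, 87]
Median: 50.5
Mode: 62 (2 times)
Range: 87 - 19 = 68
Min: 19, Max: 87

mean≈50.17, median=50.5, mode=62, range=68


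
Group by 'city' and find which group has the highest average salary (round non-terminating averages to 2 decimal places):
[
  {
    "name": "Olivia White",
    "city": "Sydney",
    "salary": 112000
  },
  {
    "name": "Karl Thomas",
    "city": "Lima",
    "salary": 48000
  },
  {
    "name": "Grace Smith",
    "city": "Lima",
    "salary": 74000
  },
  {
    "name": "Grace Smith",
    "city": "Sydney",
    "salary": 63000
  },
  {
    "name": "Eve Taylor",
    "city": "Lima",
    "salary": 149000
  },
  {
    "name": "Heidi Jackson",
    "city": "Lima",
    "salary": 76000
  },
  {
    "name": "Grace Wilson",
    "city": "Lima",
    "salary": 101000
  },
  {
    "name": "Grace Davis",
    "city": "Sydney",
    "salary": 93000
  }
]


Group by: city

Groups:
  Lima: 5 people, avg salary = 448000/5 = $89600
  Sydney: 3 people, avg salary = 268000/3 ≈ $89333.33

Highest average salary: Lima ($89600)

Lima ($89600)


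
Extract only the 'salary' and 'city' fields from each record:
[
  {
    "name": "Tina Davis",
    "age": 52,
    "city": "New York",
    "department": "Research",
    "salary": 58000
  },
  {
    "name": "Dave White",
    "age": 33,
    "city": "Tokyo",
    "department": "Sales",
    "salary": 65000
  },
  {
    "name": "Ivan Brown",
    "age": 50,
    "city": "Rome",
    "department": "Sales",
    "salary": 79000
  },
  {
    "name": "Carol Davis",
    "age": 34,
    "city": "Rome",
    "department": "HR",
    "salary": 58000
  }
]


Original: 4 records with fields: name, age, city, department, salary
Keep: ['salary', 'city']
Drop: ['name', 'age', 'department']
Result: 4 records, 2 fields each

[
  {
    "salary": 58000,
    "city": "New York"
  },
  {
    "salary": 65000,
    "city": "Tokyo"
  },
  {
    "salary": 79000,
    "city": "Rome"
  },
  {
    "salary": 58000,
    "city": "Rome"
  }
]


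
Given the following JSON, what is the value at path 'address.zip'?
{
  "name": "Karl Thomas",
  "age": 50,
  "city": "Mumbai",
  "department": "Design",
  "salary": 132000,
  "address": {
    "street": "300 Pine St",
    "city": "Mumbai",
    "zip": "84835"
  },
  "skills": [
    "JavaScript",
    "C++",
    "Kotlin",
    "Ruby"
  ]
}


Query: address.zip
Path: address -> zip
Value: 84835

84835


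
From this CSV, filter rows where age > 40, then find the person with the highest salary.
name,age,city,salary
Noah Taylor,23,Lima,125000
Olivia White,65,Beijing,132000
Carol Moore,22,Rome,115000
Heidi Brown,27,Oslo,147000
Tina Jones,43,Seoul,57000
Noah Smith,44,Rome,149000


Filter: age > 40
Sort by: salary (descending)

Filtered records (3):
  Noah Smith, age 44, salary $149000
  Olivia White, age 65, salary $132000
  Tina Jones, age 43, salary $57000

Highest salary: Noah Smith ($149000)

Noah Smith


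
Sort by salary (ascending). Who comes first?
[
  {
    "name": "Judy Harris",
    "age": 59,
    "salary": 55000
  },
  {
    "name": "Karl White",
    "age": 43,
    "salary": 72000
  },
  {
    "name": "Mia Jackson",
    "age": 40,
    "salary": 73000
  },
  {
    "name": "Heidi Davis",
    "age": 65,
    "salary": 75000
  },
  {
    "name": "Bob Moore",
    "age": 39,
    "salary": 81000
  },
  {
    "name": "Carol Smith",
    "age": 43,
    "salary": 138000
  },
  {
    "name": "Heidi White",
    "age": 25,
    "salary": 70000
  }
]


Sort by: salary (ascending)

Sorted order:
  1. Judy Harris (salary = 55000)
  2. Heidi White (salary = 70000)
  3. Karl White (salary = 72000)
  4. Mia Jackson (salary = 73000)
  5. Heidi Davis (salary = 75000)
  6. Bob Moore (salary = 81000)
  7. Carol Smith (salary = 138000)

First: Judy Harris

Judy Harris
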